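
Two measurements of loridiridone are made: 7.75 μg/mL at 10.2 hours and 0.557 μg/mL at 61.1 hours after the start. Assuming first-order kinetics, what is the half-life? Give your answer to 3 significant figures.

Over Δt = 61.1 − 10.2 = 50.9 hours, the level fell by a factor of 7.75/0.557 ≈ 13.914.
n = log₂(13.914) ≈ 3.7984 half-lives, so t½ = 50.9/3.7984 ≈ 13.4 hours.

13.4 hours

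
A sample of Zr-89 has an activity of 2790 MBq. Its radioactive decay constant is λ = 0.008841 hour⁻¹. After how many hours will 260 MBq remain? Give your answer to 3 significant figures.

t½ = ln 2 / λ = 0.69315 / 0.008841 ≈ 78.401 hours.
Fraction remaining = 260/2790 ≈ 0.09319.
n = log₂(2790/260) = ln(10.731)/ln 2 ≈ 3.4237 half-lives.
t = n × t½ = 3.4237 × 78.401 ≈ 268.42 hours.

268 hours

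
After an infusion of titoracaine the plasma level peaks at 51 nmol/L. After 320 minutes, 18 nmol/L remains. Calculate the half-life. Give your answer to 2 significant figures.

A/A₀ = 18/51 ≈ 0.35294.
n = log₂(2.8333) ≈ 1.5025 half-lives elapsed in 320 minutes.
t½ = 320/1.5025 ≈ 212.98 minutes.

210 minutes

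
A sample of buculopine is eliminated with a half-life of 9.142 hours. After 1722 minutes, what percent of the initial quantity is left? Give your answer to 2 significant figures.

1722 minutes = 28.7 hours.
n = 28.7/9.142 ≈ 3.1394 half-lives.
Fraction remaining = (1/2)^3.1394 ≈ 0.11349, i.e. 11.349%.

11%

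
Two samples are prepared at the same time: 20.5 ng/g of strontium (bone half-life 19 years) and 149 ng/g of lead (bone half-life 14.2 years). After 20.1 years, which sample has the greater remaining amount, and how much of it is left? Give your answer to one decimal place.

lead, 55.9 ng/g

strontium: 20.5 × (1/2)^1.0579 ≈ 9.8468 ng/g.
lead: 149 × (1/2)^1.4155 ≈ 55.857 ng/g.
Lead has more remaining, at ≈ 55.857 ng/g.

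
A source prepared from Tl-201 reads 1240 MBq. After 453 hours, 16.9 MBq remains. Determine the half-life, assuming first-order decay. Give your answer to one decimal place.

73.1 hours

A/A₀ = 16.9/1240 ≈ 0.013629.
n = log₂(73.373) ≈ 6.1972 half-lives elapsed in 453 hours.
t½ = 453/6.1972 ≈ 73.098 hours.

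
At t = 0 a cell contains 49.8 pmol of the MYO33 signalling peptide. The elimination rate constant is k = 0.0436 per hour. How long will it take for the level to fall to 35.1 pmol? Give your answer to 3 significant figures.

8.02 hours

t½ = ln 2 / k = 0.69315 / 0.0436 ≈ 15.898 hours.
Fraction remaining = 35.1/49.8 ≈ 0.70482.
n = log₂(49.8/35.1) = ln(1.4188)/ln 2 ≈ 0.50467 half-lives.
t = n × t½ = 0.50467 × 15.898 ≈ 8.0233 hours.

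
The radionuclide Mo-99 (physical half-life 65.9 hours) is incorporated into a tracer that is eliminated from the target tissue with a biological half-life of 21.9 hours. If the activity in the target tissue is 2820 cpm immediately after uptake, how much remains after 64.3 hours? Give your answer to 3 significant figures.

187 cpm

1/t_eff = 1/t_phys + 1/t_biol = 1/65.9 + 1/21.9 = 0.060837 per hour.
t_eff = 65.9 × 21.9 / (65.9 + 21.9) ≈ 16.437 hours.
Remaining = 2820 × (1/2)^(64.3/16.437) = 2820 × (1/2)^3.9118 ≈ 187.36 cpm.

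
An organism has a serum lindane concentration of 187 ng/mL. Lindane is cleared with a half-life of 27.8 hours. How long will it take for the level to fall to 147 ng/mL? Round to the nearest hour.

Fraction remaining = 147/187 ≈ 0.7861.
n = log₂(187/147) = ln(1.2721)/ln 2 ≈ 0.34722 half-lives.
t = n × t½ = 0.34722 × 27.8 ≈ 9.6528 hours.

10 hours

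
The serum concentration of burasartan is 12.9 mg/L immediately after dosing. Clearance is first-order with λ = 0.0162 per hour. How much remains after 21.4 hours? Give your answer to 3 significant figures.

9.12 mg/L

t½ = ln 2 / λ = 0.69315 / 0.0162 ≈ 42.787 hours.
Number of half-lives: n = 21.4/42.787 ≈ 0.50015.
Remaining = 12.9 × (1/2)^0.50015 = 12.9 × 0.70703 ≈ 9.1207 mg/L.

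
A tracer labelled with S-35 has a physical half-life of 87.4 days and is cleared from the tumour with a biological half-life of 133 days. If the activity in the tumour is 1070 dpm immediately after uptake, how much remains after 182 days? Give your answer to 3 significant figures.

97.9 dpm

1/t_eff = 1/t_phys + 1/t_biol = 1/87.4 + 1/133 = 0.01896 per day.
t_eff = 87.4 × 133 / (87.4 + 133) ≈ 52.741 days.
Remaining = 1070 × (1/2)^(182/52.741) = 1070 × (1/2)^3.4508 ≈ 97.856 dpm.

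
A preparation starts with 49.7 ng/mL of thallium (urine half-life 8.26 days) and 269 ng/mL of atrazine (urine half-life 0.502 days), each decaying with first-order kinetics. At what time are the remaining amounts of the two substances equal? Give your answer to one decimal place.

Set 49.7·(1/2)^(t/8.26) = 269·(1/2)^(t/0.502).
Taking log₂: log₂(49.7/269) = t·(1/8.26 − 1/0.502).
log₂(0.18476) = -2.4363; 1/8.26 − 1/0.502 = -1.871.
t = -2.4363 / -1.871 ≈ 1.3022 days.

1.3 days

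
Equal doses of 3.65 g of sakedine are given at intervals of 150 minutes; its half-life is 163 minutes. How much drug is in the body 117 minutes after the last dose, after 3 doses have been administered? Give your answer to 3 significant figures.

4.01 g

The 3 doses were given 417, 267, 117 minutes ago.
Total = 3.65·(1/2)^(417/163) + 3.65·(1/2)^(267/163) + 3.65·(1/2)^(117/163)
      = 0.61969 + 1.1727 + 2.2193 ≈ 4.0117 g.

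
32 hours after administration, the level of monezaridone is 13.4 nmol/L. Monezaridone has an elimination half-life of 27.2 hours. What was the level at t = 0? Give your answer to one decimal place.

Number of half-lives elapsed: n = 32/27.2 ≈ 1.1765.
A₀ = A × 2^n = 13.4 × 2^1.1765 = 13.4 × 2.2602 ≈ 30.287 nmol/L.

30.3 nmol/L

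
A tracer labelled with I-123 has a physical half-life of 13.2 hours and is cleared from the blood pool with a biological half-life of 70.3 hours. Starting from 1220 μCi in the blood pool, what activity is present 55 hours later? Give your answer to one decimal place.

39.5 μCi

1/t_eff = 1/t_phys + 1/t_biol = 1/13.2 + 1/70.3 = 0.089982 per hour.
t_eff = 13.2 × 70.3 / (13.2 + 70.3) ≈ 11.113 hours.
Remaining = 1220 × (1/2)^(55/11.113) = 1220 × (1/2)^4.949 ≈ 39.496 μCi.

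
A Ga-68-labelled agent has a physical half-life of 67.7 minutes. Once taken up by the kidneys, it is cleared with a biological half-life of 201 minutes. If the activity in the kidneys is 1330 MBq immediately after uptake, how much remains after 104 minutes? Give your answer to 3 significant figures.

1/t_eff = 1/t_phys + 1/t_biol = 1/67.7 + 1/201 = 0.019746 per minute.
t_eff = 67.7 × 201 / (67.7 + 201) ≈ 50.643 minutes.
Remaining = 1330 × (1/2)^(104/50.643) = 1330 × (1/2)^2.0536 ≈ 320.37 MBq.

320 MBq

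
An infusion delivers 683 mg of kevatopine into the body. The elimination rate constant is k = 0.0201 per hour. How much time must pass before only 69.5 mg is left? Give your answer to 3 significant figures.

114 hours

t½ = ln 2 / k = 0.69315 / 0.0201 ≈ 34.485 hours.
Fraction remaining = 69.5/683 ≈ 0.10176.
n = log₂(683/69.5) = ln(9.8273)/ln 2 ≈ 3.2968 half-lives.
t = n × t½ = 3.2968 × 34.485 ≈ 113.69 hours.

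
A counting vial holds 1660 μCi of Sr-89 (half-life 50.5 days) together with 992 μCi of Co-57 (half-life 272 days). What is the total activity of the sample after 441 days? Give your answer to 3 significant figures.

326 μCi

Sr-89: 1660 × (1/2)^(441/50.5) = 1660 × (1/2)^8.7327 ≈ 3.9022 μCi.
Co-57: 992 × (1/2)^(441/272) = 992 × (1/2)^1.6213 ≈ 322.44 μCi.
Total = 3.9022 + 322.44 ≈ 326.34 μCi.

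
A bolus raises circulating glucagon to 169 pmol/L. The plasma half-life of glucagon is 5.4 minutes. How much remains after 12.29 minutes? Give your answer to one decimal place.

34.9 pmol/L

Number of half-lives: n = 12.29/5.4 ≈ 2.2759.
Remaining = 169 × (1/2)^2.2759 = 169 × 0.20648 ≈ 34.895 pmol/L.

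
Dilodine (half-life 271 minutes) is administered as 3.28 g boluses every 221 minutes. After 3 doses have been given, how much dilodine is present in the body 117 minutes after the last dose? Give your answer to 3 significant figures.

The 3 doses were given 559, 338, 117 minutes ago.
Total = 3.28·(1/2)^(559/271) + 3.28·(1/2)^(338/271) + 3.28·(1/2)^(117/271)
      = 0.78511 + 1.3817 + 2.4317 ≈ 4.5985 g.

4.60 g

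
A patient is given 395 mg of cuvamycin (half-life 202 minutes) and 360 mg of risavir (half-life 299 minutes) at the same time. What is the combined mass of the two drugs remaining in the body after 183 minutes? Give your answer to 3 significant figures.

cuvamycin: 395 × (1/2)^(183/202) = 395 × (1/2)^0.90594 ≈ 210.81 mg.
risavir: 360 × (1/2)^(183/299) = 360 × (1/2)^0.61204 ≈ 235.54 mg.
Total = 210.81 + 235.54 ≈ 446.34 mg.

446 mg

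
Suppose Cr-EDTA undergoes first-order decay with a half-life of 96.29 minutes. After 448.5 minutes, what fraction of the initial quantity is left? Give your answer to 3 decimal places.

0.040

n = 448.5/96.29 ≈ 4.6578 half-lives.
Fraction remaining = (1/2)^4.6578 ≈ 0.039615.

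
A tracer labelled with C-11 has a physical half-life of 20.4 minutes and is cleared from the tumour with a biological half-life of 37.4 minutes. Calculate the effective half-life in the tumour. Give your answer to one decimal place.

13.2 minutes

1/t_eff = 1/t_phys + 1/t_biol = 1/20.4 + 1/37.4 = 0.075758 per minute.
t_eff = 20.4 × 37.4 / (20.4 + 37.4) ≈ 13.2 minutes.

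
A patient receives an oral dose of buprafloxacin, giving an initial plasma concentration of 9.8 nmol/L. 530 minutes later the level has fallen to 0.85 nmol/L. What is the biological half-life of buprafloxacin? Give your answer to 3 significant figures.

150 minutes

A/A₀ = 0.85/9.8 ≈ 0.086735.
n = log₂(11.529) ≈ 3.5272 half-lives elapsed in 530 minutes.
t½ = 530/3.5272 ≈ 150.26 minutes.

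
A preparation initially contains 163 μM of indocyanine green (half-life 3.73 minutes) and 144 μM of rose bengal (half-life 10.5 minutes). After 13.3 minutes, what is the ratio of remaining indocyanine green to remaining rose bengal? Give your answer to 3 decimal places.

indocyanine green: 163 × (1/2)^(13.3/3.73) = 163 × (1/2)^3.5657 ≈ 13.766 μM.
rose bengal: 144 × (1/2)^(13.3/10.5) = 144 × (1/2)^1.2667 ≈ 59.849 μM.
Ratio ≈ 13.766 / 59.849 ≈ 0.23001.

0.230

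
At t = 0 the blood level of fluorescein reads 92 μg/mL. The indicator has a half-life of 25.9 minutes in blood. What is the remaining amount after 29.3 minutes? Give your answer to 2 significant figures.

Number of half-lives: n = 29.3/25.9 ≈ 1.1313.
Remaining = 92 × (1/2)^1.1313 = 92 × 0.45651 ≈ 41.999 μg/mL.

42 μg/mL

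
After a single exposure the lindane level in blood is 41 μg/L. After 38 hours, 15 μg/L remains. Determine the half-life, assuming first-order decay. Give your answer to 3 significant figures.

26.2 hours

A/A₀ = 15/41 ≈ 0.36585.
n = log₂(2.7333) ≈ 1.4507 half-lives elapsed in 38 hours.
t½ = 38/1.4507 ≈ 26.195 hours.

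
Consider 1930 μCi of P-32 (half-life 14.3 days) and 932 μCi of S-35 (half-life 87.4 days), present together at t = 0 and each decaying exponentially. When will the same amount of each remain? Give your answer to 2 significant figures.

Set 1930·(1/2)^(t/14.3) = 932·(1/2)^(t/87.4).
Taking log₂: log₂(1930/932) = t·(1/14.3 − 1/87.4).
log₂(2.0708) = 1.0502; 1/14.3 − 1/87.4 = 0.058488.
t = 1.0502 / 0.058488 ≈ 17.956 days.

18 days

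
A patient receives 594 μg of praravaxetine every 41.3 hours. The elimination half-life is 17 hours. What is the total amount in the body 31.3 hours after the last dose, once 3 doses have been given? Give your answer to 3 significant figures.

202 μg

The 3 doses were given 113.9, 72.6, 31.3 hours ago.
Total = 594·(1/2)^(113.9/17) + 594·(1/2)^(72.6/17) + 594·(1/2)^(31.3/17)
      = 5.7133 + 30.776 + 165.78 ≈ 202.27 μg.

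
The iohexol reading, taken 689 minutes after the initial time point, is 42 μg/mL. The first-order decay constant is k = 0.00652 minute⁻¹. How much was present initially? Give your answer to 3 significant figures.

t½ = ln 2 / k = 0.69315 / 0.00652 ≈ 106.31 minutes.
Number of half-lives elapsed: n = 689/106.31 ≈ 6.481.
A₀ = A × 2^n = 42 × 2^6.481 = 42 × 89.325 ≈ 3751.6 μg/mL.

3750 μg/mL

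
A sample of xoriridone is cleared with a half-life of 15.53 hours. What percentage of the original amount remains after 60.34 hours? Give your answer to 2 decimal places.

n = 60.34/15.53 ≈ 3.8854 half-lives.
Fraction remaining = (1/2)^3.8854 ≈ 0.067668, i.e. 6.7668%.

6.77%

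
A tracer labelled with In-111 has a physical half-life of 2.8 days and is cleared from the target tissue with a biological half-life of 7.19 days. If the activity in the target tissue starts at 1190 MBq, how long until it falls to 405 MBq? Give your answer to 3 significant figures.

3.13 days

1/t_eff = 1/t_phys + 1/t_biol = 1/2.8 + 1/7.19 = 0.49622 per day.
t_eff = 2.8 × 7.19 / (2.8 + 7.19) ≈ 2.0152 days.
n = log₂(1190/405) ≈ 1.555; t = 1.555 × 2.0152 ≈ 3.1336 days.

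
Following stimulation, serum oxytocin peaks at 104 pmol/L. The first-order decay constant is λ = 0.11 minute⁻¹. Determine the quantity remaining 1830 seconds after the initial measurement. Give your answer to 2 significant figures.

3.6 pmol/L

t½ = ln 2 / λ = 0.69315 / 0.11 ≈ 6.3013 minutes.
Convert the elapsed time: 1830 seconds = 30.5 minutes.
Number of half-lives: n = 30.5/6.3013 ≈ 4.8402.
Remaining = 104 × (1/2)^4.8402 = 104 × 0.034909 ≈ 3.6306 pmol/L.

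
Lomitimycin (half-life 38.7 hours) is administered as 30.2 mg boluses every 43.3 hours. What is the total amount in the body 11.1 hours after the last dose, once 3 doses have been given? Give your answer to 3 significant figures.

The 3 doses were given 97.7, 54.4, 11.1 hours ago.
Total = 30.2·(1/2)^(97.7/38.7) + 30.2·(1/2)^(54.4/38.7) + 30.2·(1/2)^(11.1/38.7)
      = 5.2486 + 11.399 + 24.755 ≈ 41.402 mg.

41.4 mg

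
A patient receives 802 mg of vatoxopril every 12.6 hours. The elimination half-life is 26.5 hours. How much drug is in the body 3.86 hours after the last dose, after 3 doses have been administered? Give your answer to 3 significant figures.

1620 mg

The 3 doses were given 29.06, 16.46, 3.86 hours ago.
Total = 802·(1/2)^(29.06/26.5) + 802·(1/2)^(16.46/26.5) + 802·(1/2)^(3.86/26.5)
      = 375.03 + 521.43 + 724.98 ≈ 1621.4 mg.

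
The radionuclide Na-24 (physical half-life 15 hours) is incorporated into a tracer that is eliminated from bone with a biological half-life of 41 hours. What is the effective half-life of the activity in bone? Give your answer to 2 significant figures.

1/t_eff = 1/t_phys + 1/t_biol = 1/15 + 1/41 = 0.091057 per hour.
t_eff = 15 × 41 / (15 + 41) ≈ 10.982 hours.

11 hours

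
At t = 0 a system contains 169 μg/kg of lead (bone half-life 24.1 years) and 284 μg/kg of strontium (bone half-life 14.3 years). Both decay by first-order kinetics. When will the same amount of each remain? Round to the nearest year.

Set 169·(1/2)^(t/24.1) = 284·(1/2)^(t/14.3).
Taking log₂: log₂(169/284) = t·(1/24.1 − 1/14.3).
log₂(0.59507) = -0.74887; 1/24.1 − 1/14.3 = -0.028436.
t = -0.74887 / -0.028436 ≈ 26.335 years.

26 years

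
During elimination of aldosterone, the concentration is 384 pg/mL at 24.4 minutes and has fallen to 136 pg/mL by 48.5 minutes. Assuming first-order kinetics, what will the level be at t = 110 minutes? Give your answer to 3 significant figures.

9.62 pg/mL

Over Δt = 48.5 − 24.4 = 24.1 minutes, the level fell by a factor of 384/136 ≈ 2.8235.
n = log₂(2.8235) ≈ 1.4975 half-lives, so t½ = 24.1/1.4975 ≈ 16.093 minutes.
From t = 48.5 to t = 110: 136 × (1/2)^((110−48.5)/16.093) ≈ 9.62 pg/mL.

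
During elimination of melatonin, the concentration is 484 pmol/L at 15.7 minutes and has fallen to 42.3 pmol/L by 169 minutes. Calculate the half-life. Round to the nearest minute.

44 minutes

Over Δt = 169 − 15.7 = 153.3 minutes, the level fell by a factor of 484/42.3 ≈ 11.442.
n = log₂(11.442) ≈ 3.5163 half-lives, so t½ = 153.3/3.5163 ≈ 43.597 minutes.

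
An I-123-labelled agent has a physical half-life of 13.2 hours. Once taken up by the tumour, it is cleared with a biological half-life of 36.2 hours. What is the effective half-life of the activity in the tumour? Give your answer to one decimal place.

9.7 hours

1/t_eff = 1/t_phys + 1/t_biol = 1/13.2 + 1/36.2 = 0.10338 per hour.
t_eff = 13.2 × 36.2 / (13.2 + 36.2) ≈ 9.6729 hours.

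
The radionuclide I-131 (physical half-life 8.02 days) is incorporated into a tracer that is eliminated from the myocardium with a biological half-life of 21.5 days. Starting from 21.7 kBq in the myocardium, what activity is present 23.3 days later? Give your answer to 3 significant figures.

1/t_eff = 1/t_phys + 1/t_biol = 1/8.02 + 1/21.5 = 0.1712 per day.
t_eff = 8.02 × 21.5 / (8.02 + 21.5) ≈ 5.8411 days.
Remaining = 21.7 × (1/2)^(23.3/5.8411) = 21.7 × (1/2)^3.989 ≈ 1.3667 kBq.

1.37 kBq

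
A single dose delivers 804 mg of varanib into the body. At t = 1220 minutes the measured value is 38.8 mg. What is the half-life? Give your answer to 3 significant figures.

A/A₀ = 38.8/804 ≈ 0.048259.
n = log₂(20.722) ≈ 4.3731 half-lives elapsed in 1220 minutes.
t½ = 1220/4.3731 ≈ 278.98 minutes.

279 minutes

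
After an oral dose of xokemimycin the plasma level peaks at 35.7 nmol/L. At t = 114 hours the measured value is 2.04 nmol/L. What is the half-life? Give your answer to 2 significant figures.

28 hours

A/A₀ = 2.04/35.7 ≈ 0.057143.
n = log₂(17.5) ≈ 4.1293 half-lives elapsed in 114 hours.
t½ = 114/4.1293 ≈ 27.608 hours.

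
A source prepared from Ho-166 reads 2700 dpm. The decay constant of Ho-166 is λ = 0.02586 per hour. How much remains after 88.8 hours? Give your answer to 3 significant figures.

272 dpm

t½ = ln 2 / λ = 0.69315 / 0.02586 ≈ 26.804 hours.
Number of half-lives: n = 88.8/26.804 ≈ 3.313.
Remaining = 2700 × (1/2)^3.313 = 2700 × 0.10062 ≈ 271.68 dpm.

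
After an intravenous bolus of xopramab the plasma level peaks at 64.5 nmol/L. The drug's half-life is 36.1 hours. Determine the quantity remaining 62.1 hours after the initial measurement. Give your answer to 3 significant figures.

Number of half-lives: n = 62.1/36.1 ≈ 1.7202.
Remaining = 64.5 × (1/2)^1.7202 = 64.5 × 0.3035 ≈ 19.576 nmol/L.

19.6 nmol/L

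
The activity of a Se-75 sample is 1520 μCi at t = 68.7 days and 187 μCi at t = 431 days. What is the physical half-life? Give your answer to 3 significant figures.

Over Δt = 431 − 68.7 = 362.3 days, the level fell by a factor of 1520/187 ≈ 8.1283.
n = log₂(8.1283) ≈ 3.023 half-lives, so t½ = 362.3/3.023 ≈ 119.85 days.

120 days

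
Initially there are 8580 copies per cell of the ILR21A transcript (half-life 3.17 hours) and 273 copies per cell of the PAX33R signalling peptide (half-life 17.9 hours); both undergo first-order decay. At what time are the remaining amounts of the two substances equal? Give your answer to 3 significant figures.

19.2 hours

Set 8580·(1/2)^(t/3.17) = 273·(1/2)^(t/17.9).
Taking log₂: log₂(8580/273) = t·(1/3.17 − 1/17.9).
log₂(31.429) = 4.974; 1/3.17 − 1/17.9 = 0.25959.
t = 4.974 / 0.25959 ≈ 19.161 hours.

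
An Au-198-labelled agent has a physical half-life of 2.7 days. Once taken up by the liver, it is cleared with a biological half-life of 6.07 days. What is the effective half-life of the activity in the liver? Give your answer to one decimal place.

1.9 days

1/t_eff = 1/t_phys + 1/t_biol = 1/2.7 + 1/6.07 = 0.53512 per day.
t_eff = 2.7 × 6.07 / (2.7 + 6.07) ≈ 1.8688 days.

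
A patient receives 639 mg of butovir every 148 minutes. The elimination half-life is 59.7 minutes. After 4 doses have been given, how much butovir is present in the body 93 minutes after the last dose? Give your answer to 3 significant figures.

The 4 doses were given 537, 389, 241, 93 minutes ago.
Total = 639·(1/2)^(537/59.7) + 639·(1/2)^(389/59.7) + 639·(1/2)^(241/59.7) + 639·(1/2)^(93/59.7)
      = 1.2524 + 6.9826 + 38.93 + 217.05 ≈ 264.22 mg.

264 mg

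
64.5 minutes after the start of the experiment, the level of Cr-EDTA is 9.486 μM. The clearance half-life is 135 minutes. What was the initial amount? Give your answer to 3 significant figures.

13.2 μM

Number of half-lives elapsed: n = 64.5/135 ≈ 0.47778.
A₀ = A × 2^n = 9.486 × 2^0.47778 = 9.486 × 1.3926 ≈ 13.21 μM.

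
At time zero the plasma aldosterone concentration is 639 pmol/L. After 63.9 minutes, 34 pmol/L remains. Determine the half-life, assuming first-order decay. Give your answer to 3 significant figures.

A/A₀ = 34/639 ≈ 0.053208.
n = log₂(18.794) ≈ 4.2322 half-lives elapsed in 63.9 minutes.
t½ = 63.9/4.2322 ≈ 15.098 minutes.

15.1 minutes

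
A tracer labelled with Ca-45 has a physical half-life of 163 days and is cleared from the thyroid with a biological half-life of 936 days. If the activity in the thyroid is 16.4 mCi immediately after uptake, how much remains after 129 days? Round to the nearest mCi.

9 mCi

1/t_eff = 1/t_phys + 1/t_biol = 1/163 + 1/936 = 0.0072033 per day.
t_eff = 163 × 936 / (163 + 936) ≈ 138.82 days.
Remaining = 16.4 × (1/2)^(129/138.82) = 16.4 × (1/2)^0.92923 ≈ 8.6123 mCi.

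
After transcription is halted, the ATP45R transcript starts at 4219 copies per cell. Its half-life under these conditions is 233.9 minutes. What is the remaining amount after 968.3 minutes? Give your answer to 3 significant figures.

239 copies per cell

Number of half-lives: n = 968.3/233.9 ≈ 4.1398.
Remaining = 4219 × (1/2)^4.1398 = 4219 × 0.056728 ≈ 239.33 copies per cell.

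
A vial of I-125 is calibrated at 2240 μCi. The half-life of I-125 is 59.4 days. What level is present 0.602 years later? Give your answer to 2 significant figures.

170 μCi

Convert the elapsed time: 0.602 years = 219.73 days.
Number of half-lives: n = 219.73/59.4 ≈ 3.6992.
Remaining = 2240 × (1/2)^3.6992 = 2240 × 0.076991 ≈ 172.46 μCi.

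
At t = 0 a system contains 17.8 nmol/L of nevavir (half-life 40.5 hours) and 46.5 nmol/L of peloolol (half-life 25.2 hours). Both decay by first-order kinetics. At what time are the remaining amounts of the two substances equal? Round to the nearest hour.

Set 17.8·(1/2)^(t/40.5) = 46.5·(1/2)^(t/25.2).
Taking log₂: log₂(17.8/46.5) = t·(1/40.5 − 1/25.2).
log₂(0.3828) = -1.3854; 1/40.5 − 1/25.2 = -0.014991.
t = -1.3854 / -0.014991 ≈ 92.411 hours.

92 hours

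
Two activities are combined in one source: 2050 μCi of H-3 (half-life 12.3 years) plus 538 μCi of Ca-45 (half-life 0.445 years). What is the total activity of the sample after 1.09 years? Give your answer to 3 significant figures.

H-3: 2050 × (1/2)^(1.09/12.3) = 2050 × (1/2)^0.088618 ≈ 1927.9 μCi.
Ca-45: 538 × (1/2)^(1.09/0.445) = 538 × (1/2)^2.4494 ≈ 98.498 μCi.
Total = 1927.9 + 98.498 ≈ 2026.4 μCi.

2030 μCi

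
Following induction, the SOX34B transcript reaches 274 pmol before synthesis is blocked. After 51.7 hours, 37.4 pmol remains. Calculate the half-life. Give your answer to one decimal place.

A/A₀ = 37.4/274 ≈ 0.1365.
n = log₂(7.3262) ≈ 2.8731 half-lives elapsed in 51.7 hours.
t½ = 51.7/2.8731 ≈ 17.995 hours.

18.0 hours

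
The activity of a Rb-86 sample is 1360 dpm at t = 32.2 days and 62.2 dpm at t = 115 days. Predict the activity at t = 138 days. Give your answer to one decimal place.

26.4 dpm

Over Δt = 115 − 32.2 = 82.8 days, the level fell by a factor of 1360/62.2 ≈ 21.865.
n = log₂(21.865) ≈ 4.4505 half-lives, so t½ = 82.8/4.4505 ≈ 18.604 days.
From t = 115 to t = 138: 62.2 × (1/2)^((138−115)/18.604) ≈ 26.402 dpm.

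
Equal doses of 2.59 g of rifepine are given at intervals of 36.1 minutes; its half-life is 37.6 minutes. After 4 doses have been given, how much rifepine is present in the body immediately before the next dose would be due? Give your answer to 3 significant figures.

2.55 g

The 4 doses were given 144.4, 108.3, 72.2, 36.1 minutes ago.
Total = 2.59·(1/2)^(144.4/37.6) + 2.59·(1/2)^(108.3/37.6) + 2.59·(1/2)^(72.2/37.6) + 2.59·(1/2)^(36.1/37.6)
      = 0.18081 + 0.35175 + 0.68432 + 1.3313 ≈ 2.5482 g.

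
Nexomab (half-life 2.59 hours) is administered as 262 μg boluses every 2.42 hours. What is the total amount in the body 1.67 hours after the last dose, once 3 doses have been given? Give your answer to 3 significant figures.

301 μg

The 3 doses were given 6.51, 4.09, 1.67 hours ago.
Total = 262·(1/2)^(6.51/2.59) + 262·(1/2)^(4.09/2.59) + 262·(1/2)^(1.67/2.59)
      = 45.884 + 87.686 + 167.57 ≈ 301.14 μg.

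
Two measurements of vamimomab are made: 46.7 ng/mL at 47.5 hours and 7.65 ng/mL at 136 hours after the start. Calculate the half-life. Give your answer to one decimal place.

33.9 hours

Over Δt = 136 − 47.5 = 88.5 hours, the level fell by a factor of 46.7/7.65 ≈ 6.1046.
n = log₂(6.1046) ≈ 2.6099 half-lives, so t½ = 88.5/2.6099 ≈ 33.909 hours.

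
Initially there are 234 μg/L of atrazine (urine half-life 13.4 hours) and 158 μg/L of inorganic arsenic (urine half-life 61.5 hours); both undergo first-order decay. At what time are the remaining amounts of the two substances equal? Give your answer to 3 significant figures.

9.71 hours

Set 234·(1/2)^(t/13.4) = 158·(1/2)^(t/61.5).
Taking log₂: log₂(234/158) = t·(1/13.4 − 1/61.5).
log₂(1.481) = 0.56658; 1/13.4 − 1/61.5 = 0.058367.
t = 0.56658 / 0.058367 ≈ 9.7073 hours.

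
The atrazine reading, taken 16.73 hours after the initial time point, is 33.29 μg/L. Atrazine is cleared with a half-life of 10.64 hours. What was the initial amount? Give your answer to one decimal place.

99.0 μg/L

Number of half-lives elapsed: n = 16.73/10.64 ≈ 1.5724.
A₀ = A × 2^n = 33.29 × 2^1.5724 = 33.29 × 2.9739 ≈ 99.002 μg/L.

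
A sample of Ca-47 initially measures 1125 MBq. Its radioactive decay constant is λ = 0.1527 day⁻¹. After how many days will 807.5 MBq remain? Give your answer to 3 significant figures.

t½ = ln 2 / λ = 0.69315 / 0.1527 ≈ 4.5393 days.
Fraction remaining = 807.5/1125 ≈ 0.71778.
n = log₂(1125/807.5) = ln(1.3932)/ln 2 ≈ 0.47839 half-lives.
t = n × t½ = 0.47839 × 4.5393 ≈ 2.1715 days.

2.17 days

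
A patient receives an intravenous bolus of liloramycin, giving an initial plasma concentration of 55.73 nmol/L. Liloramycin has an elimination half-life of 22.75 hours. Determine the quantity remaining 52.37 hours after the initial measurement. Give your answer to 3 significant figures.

11.3 nmol/L

Number of half-lives: n = 52.37/22.75 ≈ 2.302.
Remaining = 55.73 × (1/2)^2.302 = 55.73 × 0.20278 ≈ 11.301 nmol/L.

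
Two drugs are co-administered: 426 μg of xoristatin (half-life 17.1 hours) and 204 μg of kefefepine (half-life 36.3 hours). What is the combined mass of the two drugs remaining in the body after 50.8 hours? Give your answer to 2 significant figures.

130 μg

xoristatin: 426 × (1/2)^(50.8/17.1) = 426 × (1/2)^2.9708 ≈ 54.34 μg.
kefefepine: 204 × (1/2)^(50.8/36.3) = 204 × (1/2)^1.3994 ≈ 77.331 μg.
Total = 54.34 + 77.331 ≈ 131.67 μg.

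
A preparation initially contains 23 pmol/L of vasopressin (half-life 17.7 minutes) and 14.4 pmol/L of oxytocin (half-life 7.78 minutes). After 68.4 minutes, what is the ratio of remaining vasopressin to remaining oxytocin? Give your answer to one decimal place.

vasopressin: 23 × (1/2)^(68.4/17.7) = 23 × (1/2)^3.8644 ≈ 1.5792 pmol/L.
oxytocin: 14.4 × (1/2)^(68.4/7.78) = 14.4 × (1/2)^8.7918 ≈ 0.032492 pmol/L.
Ratio ≈ 1.5792 / 0.032492 ≈ 48.602.

48.6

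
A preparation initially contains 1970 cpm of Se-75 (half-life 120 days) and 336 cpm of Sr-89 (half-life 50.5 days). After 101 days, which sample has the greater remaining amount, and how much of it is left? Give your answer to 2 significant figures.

Se-75, 1100 cpm

Se-75: 1970 × (1/2)^0.84167 ≈ 1099.3 cpm.
Sr-89: 336 × (1/2)^2 ≈ 84 cpm.
Se-75 has more remaining, at ≈ 1099.3 cpm.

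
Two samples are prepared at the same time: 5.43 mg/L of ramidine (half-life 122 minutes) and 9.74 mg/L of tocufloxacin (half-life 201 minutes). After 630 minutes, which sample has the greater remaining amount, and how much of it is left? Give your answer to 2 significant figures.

ramidine: 5.43 × (1/2)^5.1639 ≈ 0.15146 mg/L.
tocufloxacin: 9.74 × (1/2)^3.1343 ≈ 1.1093 mg/L.
Tocufloxacin has more remaining, at ≈ 1.1093 mg/L.

tocufloxacin, 1.1 mg/L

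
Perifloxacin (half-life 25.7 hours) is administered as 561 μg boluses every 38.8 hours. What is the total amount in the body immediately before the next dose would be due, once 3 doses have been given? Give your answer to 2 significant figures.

290 μg

The 3 doses were given 116.4, 77.6, 38.8 hours ago.
Total = 561·(1/2)^(116.4/25.7) + 561·(1/2)^(77.6/25.7) + 561·(1/2)^(38.8/25.7)
      = 24.296 + 69.186 + 197.01 ≈ 290.49 μg.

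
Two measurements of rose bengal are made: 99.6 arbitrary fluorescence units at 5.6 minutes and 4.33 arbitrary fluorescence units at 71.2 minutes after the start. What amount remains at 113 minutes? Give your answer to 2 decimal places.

Over Δt = 71.2 − 5.6 = 65.6 minutes, the level fell by a factor of 99.6/4.33 ≈ 23.002.
n = log₂(23.002) ≈ 4.5237 half-lives, so t½ = 65.6/4.5237 ≈ 14.501 minutes.
From t = 71.2 to t = 113: 4.33 × (1/2)^((113−71.2)/14.501) ≈ 0.58718 arbitrary fluorescence units.

0.59 arbitrary fluorescence units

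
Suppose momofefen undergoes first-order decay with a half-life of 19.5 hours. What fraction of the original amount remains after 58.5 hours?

0.125

n = 58.5/19.5 ≈ 3 half-lives.
Fraction remaining = (1/2)^3 ≈ 0.125.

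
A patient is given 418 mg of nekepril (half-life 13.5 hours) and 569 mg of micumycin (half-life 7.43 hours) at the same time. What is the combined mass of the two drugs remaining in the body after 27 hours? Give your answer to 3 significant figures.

150 mg

nekepril: 418 × (1/2)^(27/13.5) = 418 × (1/2)^2 ≈ 104.5 mg.
micumycin: 569 × (1/2)^(27/7.43) = 569 × (1/2)^3.6339 ≈ 45.835 mg.
Total = 104.5 + 45.835 ≈ 150.33 mg.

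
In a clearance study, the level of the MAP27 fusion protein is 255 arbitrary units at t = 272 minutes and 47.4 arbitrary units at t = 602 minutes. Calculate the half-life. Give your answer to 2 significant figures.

Over Δt = 602 − 272 = 330 minutes, the level fell by a factor of 255/47.4 ≈ 5.3797.
n = log₂(5.3797) ≈ 2.4275 half-lives, so t½ = 330/2.4275 ≈ 135.94 minutes.

140 minutes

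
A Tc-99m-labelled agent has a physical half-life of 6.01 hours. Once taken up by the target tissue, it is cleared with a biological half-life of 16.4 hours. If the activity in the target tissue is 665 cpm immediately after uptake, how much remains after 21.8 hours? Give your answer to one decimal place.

1/t_eff = 1/t_phys + 1/t_biol = 1/6.01 + 1/16.4 = 0.22736 per hour.
t_eff = 6.01 × 16.4 / (6.01 + 16.4) ≈ 4.3982 hours.
Remaining = 665 × (1/2)^(21.8/4.3982) = 665 × (1/2)^4.9566 ≈ 21.417 cpm.

21.4 cpm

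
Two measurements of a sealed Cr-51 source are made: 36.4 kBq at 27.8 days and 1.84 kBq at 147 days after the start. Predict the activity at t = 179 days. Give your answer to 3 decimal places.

Over Δt = 147 − 27.8 = 119.2 days, the level fell by a factor of 36.4/1.84 ≈ 19.783.
n = log₂(19.783) ≈ 4.3062 half-lives, so t½ = 119.2/4.3062 ≈ 27.681 days.
From t = 147 to t = 179: 1.84 × (1/2)^((179−147)/27.681) ≈ 0.8257 kBq.

0.826 kBq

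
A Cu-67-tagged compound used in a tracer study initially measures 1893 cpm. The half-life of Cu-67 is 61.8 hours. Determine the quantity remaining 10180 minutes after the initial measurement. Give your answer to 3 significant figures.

282 cpm

Convert the elapsed time: 10180 minutes = 169.667 hours.
Number of half-lives: n = 169.667/61.8 ≈ 2.7454.
Remaining = 1893 × (1/2)^2.7454 = 1893 × 0.14912 ≈ 282.29 cpm.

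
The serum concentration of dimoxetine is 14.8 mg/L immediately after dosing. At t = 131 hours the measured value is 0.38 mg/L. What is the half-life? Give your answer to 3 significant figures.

A/A₀ = 0.38/14.8 ≈ 0.025676.
n = log₂(38.947) ≈ 5.2835 half-lives elapsed in 131 hours.
t½ = 131/5.2835 ≈ 24.794 hours.

24.8 hours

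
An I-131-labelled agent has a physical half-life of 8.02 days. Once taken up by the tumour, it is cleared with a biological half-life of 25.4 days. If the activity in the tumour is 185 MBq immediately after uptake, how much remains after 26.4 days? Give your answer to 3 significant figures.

1/t_eff = 1/t_phys + 1/t_biol = 1/8.02 + 1/25.4 = 0.16406 per day.
t_eff = 8.02 × 25.4 / (8.02 + 25.4) ≈ 6.0954 days.
Remaining = 185 × (1/2)^(26.4/6.0954) = 185 × (1/2)^4.3311 ≈ 9.1911 MBq.

9.19 MBq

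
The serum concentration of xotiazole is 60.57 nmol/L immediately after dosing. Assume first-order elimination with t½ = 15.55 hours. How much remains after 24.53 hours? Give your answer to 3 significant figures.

Number of half-lives: n = 24.53/15.55 ≈ 1.5775.
Remaining = 60.57 × (1/2)^1.5775 = 60.57 × 0.33506 ≈ 20.295 nmol/L.

20.3 nmol/L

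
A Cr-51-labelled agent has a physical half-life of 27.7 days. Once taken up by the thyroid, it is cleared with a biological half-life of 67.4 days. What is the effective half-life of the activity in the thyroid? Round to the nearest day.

20 days

1/t_eff = 1/t_phys + 1/t_biol = 1/27.7 + 1/67.4 = 0.050938 per day.
t_eff = 27.7 × 67.4 / (27.7 + 67.4) ≈ 19.632 days.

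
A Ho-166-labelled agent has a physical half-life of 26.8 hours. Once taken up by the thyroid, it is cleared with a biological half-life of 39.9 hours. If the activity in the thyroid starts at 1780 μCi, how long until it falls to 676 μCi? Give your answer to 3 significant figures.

1/t_eff = 1/t_phys + 1/t_biol = 1/26.8 + 1/39.9 = 0.062376 per hour.
t_eff = 26.8 × 39.9 / (26.8 + 39.9) ≈ 16.032 hours.
n = log₂(1780/676) ≈ 1.3968; t = 1.3968 × 16.032 ≈ 22.393 hours.

22.4 hours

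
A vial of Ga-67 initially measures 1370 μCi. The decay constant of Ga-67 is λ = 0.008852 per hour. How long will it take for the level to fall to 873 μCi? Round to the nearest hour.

t½ = ln 2 / λ = 0.69315 / 0.008852 ≈ 78.304 hours.
Fraction remaining = 873/1370 ≈ 0.63723.
n = log₂(1370/873) = ln(1.5693)/ln 2 ≈ 0.65012 half-lives.
t = n × t½ = 0.65012 × 78.304 ≈ 50.907 hours.

51 hours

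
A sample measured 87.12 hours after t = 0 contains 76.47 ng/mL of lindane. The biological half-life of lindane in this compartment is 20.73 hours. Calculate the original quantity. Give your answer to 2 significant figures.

Number of half-lives elapsed: n = 87.12/20.73 ≈ 4.2026.
A₀ = A × 2^n = 76.47 × 2^4.2026 = 76.47 × 18.412 ≈ 1408 ng/mL.

1400 ng/mL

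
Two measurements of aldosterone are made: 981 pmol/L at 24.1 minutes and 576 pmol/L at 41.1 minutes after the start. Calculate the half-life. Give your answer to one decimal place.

Over Δt = 41.1 − 24.1 = 17 minutes, the level fell by a factor of 981/576 ≈ 1.7031.
n = log₂(1.7031) ≈ 0.76818 half-lives, so t½ = 17/0.76818 ≈ 22.13 minutes.

22.1 minutes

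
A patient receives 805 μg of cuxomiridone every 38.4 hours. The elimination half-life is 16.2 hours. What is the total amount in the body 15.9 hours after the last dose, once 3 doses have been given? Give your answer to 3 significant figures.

The 3 doses were given 92.7, 54.3, 15.9 hours ago.
Total = 805·(1/2)^(92.7/16.2) + 805·(1/2)^(54.3/16.2) + 805·(1/2)^(15.9/16.2)
      = 15.249 + 78.848 + 407.7 ≈ 501.8 μg.

502 μg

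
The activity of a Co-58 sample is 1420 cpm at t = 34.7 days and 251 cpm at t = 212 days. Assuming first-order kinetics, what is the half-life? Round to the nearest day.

Over Δt = 212 − 34.7 = 177.3 days, the level fell by a factor of 1420/251 ≈ 5.6574.
n = log₂(5.6574) ≈ 2.5001 half-lives, so t½ = 177.3/2.5001 ≈ 70.916 days.

71 days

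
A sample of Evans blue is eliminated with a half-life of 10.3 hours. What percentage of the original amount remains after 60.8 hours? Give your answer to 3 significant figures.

1.67%

n = 60.8/10.3 ≈ 5.9029 half-lives.
Fraction remaining = (1/2)^5.9029 ≈ 0.016713, i.e. 1.6713%.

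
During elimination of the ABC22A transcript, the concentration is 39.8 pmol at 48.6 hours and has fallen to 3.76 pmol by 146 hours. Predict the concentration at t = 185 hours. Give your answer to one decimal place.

1.5 pmol

Over Δt = 146 − 48.6 = 97.4 hours, the level fell by a factor of 39.8/3.76 ≈ 10.585.
n = log₂(10.585) ≈ 3.404 half-lives, so t½ = 97.4/3.404 ≈ 28.614 hours.
From t = 146 to t = 185: 3.76 × (1/2)^((185−146)/28.614) ≈ 1.4618 pmol.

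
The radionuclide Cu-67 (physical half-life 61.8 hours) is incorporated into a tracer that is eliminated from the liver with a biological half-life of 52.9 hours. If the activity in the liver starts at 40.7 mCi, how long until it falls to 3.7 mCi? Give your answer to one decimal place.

98.6 hours

1/t_eff = 1/t_phys + 1/t_biol = 1/61.8 + 1/52.9 = 0.035085 per hour.
t_eff = 61.8 × 52.9 / (61.8 + 52.9) ≈ 28.502 hours.
n = log₂(40.7/3.7) ≈ 3.4594; t = 3.4594 × 28.502 ≈ 98.602 hours.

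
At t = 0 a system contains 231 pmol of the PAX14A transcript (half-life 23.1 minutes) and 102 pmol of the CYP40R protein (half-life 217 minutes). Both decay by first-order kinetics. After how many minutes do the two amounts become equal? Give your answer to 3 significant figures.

Set 231·(1/2)^(t/23.1) = 102·(1/2)^(t/217).
Taking log₂: log₂(231/102) = t·(1/23.1 − 1/217).
log₂(2.2647) = 1.1793; 1/23.1 − 1/217 = 0.038682.
t = 1.1793 / 0.038682 ≈ 30.488 minutes.

30.5 minutes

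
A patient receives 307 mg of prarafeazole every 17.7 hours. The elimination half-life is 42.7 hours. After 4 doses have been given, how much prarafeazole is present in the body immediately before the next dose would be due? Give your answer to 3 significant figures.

The 4 doses were given 70.8, 53.1, 35.4, 17.7 hours ago.
Total = 307·(1/2)^(70.8/42.7) + 307·(1/2)^(53.1/42.7) + 307·(1/2)^(35.4/42.7) + 307·(1/2)^(17.7/42.7)
      = 97.276 + 129.66 + 172.81 + 230.33 ≈ 630.08 mg.

630 mg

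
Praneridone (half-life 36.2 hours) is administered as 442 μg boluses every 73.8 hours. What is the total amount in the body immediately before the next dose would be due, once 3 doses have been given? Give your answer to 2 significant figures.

The 3 doses were given 221.4, 147.6, 73.8 hours ago.
Total = 442·(1/2)^(221.4/36.2) + 442·(1/2)^(147.6/36.2) + 442·(1/2)^(73.8/36.2)
      = 6.3726 + 26.183 + 107.58 ≈ 140.13 μg.

140 μg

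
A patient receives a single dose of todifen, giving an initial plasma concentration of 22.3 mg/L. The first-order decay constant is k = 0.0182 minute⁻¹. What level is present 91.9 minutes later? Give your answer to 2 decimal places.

t½ = ln 2 / k = 0.69315 / 0.0182 ≈ 38.085 minutes.
Number of half-lives: n = 91.9/38.085 ≈ 2.413.
Remaining = 22.3 × (1/2)^2.413 = 22.3 × 0.18776 ≈ 4.1871 mg/L.

4.19 mg/L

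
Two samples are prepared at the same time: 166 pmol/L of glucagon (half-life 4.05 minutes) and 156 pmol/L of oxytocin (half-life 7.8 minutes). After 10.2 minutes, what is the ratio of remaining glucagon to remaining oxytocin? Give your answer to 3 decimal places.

0.460

glucagon: 166 × (1/2)^(10.2/4.05) = 166 × (1/2)^2.5185 ≈ 28.971 pmol/L.
oxytocin: 156 × (1/2)^(10.2/7.8) = 156 × (1/2)^1.3077 ≈ 63.019 pmol/L.
Ratio ≈ 28.971 / 63.019 ≈ 0.45971.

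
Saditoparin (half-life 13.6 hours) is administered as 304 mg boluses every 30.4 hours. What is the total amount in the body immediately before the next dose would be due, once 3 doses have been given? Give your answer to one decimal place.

81.2 mg

The 3 doses were given 91.2, 60.8, 30.4 hours ago.
Total = 304·(1/2)^(91.2/13.6) + 304·(1/2)^(60.8/13.6) + 304·(1/2)^(30.4/13.6)
      = 2.9121 + 13.712 + 64.563 ≈ 81.187 mg.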